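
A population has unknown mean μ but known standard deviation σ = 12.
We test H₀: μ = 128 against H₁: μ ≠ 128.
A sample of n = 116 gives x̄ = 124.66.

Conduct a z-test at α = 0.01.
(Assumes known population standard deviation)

Standard error: SE = σ/√n = 12/√116 = 1.1142
z-statistic: z = (x̄ - μ₀)/SE = (124.66 - 128)/1.1142 = -2.9977
Critical value: ±2.576
p-value = 0.0027
Decision: reject H₀

Answer: z = -2.9977, reject H₀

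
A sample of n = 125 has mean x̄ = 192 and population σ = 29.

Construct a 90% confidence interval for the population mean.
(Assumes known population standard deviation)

Confidence level: 90%, α = 0.1
z_0.05 = 1.645
SE = σ/√n = 29/√125 = 2.5938
Margin of error = 1.645 × 2.5938 = 4.2668
CI: x̄ ± margin = 192 ± 4.2668
CI: (187.7332, 196.2668)

Answer: (187.7332, 196.2668)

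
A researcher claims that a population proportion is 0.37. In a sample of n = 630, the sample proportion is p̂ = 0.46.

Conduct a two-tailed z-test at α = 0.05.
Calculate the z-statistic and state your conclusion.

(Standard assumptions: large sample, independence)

H₀: p = 0.37, H₁: p ≠ 0.37
Standard error: SE = √(p₀(1-p₀)/n) = √(0.37×0.63/630) = 0.019235
z-statistic: z = (p̂ - p₀)/SE = (0.46 - 0.37)/0.019235 = 4.6790
Critical value: z_0.025 = ±1.960
p-value < 0.0001
Decision: reject H₀ at α = 0.05

Answer: z = 4.6790, reject H₀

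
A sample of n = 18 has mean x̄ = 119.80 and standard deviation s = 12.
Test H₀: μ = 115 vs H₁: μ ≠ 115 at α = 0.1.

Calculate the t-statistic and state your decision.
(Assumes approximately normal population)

df = n - 1 = 17
SE = s/√n = 12/√18 = 2.8284
t = (x̄ - μ₀)/SE = (119.80 - 115)/2.8284 = 1.6971
Critical value: t_{0.05,17} = ±1.740
p-value ≈ 0.1079
Decision: fail to reject H₀

Answer: t = 1.6971, fail to reject H₀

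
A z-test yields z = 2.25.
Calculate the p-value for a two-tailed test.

For z = 2.25:
p = 2×P(Z > |2.25|) = 2×(1 - Φ(2.25)) = 0.0244

Answer: p-value ≈ 0.0244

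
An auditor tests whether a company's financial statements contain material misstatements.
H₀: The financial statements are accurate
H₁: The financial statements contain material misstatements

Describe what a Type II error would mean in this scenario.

Type I error: rejecting H₀ when it is actually true (false positive).
Type II error: failing to reject H₀ when H₁ is actually true (false negative).

Answer: Failing to detect material misstatements that are actually present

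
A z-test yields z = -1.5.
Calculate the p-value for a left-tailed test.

Answer: p-value ≈ 0.0668

Derivation:
For z = -1.5:
p = P(Z < -1.5) = Φ(-1.5) = 0.0668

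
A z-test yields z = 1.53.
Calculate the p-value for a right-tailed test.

For z = 1.53:
p = P(Z > 1.53) = 1 - Φ(1.53) = 0.0630

Answer: p-value ≈ 0.0630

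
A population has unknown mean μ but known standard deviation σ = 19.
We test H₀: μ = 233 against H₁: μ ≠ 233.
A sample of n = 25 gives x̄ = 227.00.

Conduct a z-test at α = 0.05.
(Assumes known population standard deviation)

Standard error: SE = σ/√n = 19/√25 = 3.8000
z-statistic: z = (x̄ - μ₀)/SE = (227.00 - 233)/3.8000 = -1.5789
Critical value: ±1.960
p-value = 0.1144
Decision: fail to reject H₀

Answer: z = -1.5789, fail to reject H₀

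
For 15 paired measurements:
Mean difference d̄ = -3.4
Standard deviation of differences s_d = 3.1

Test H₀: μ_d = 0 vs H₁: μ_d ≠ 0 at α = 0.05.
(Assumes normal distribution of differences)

df = n - 1 = 14
SE = s_d/√n = 3.1/√15 = 0.8004
t = d̄/SE = -3.4/0.8004 = -4.2479
Critical value: t_{0.025,14} = ±2.145
p-value ≈ 0.0008
Decision: reject H₀

Answer: t = -4.2479, reject H₀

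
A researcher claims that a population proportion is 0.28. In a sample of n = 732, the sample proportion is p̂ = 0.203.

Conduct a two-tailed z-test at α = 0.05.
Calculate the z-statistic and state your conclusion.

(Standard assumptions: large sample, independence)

Answer: z = -4.6400, reject H₀

Derivation:
H₀: p = 0.28, H₁: p ≠ 0.28
Standard error: SE = √(p₀(1-p₀)/n) = √(0.28×0.72/732) = 0.016595
z-statistic: z = (p̂ - p₀)/SE = (0.203 - 0.28)/0.016595 = -4.6400
Critical value: z_0.025 = ±1.960
p-value < 0.0001
Decision: reject H₀ at α = 0.05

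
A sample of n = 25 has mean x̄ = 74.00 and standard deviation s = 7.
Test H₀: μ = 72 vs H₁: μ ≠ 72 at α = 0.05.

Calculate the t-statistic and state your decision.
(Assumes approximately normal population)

df = n - 1 = 24
SE = s/√n = 7/√25 = 1.4000
t = (x̄ - μ₀)/SE = (74.00 - 72)/1.4000 = 1.4286
Critical value: t_{0.025,24} = ±2.064
p-value ≈ 0.1660
Decision: fail to reject H₀

Answer: t = 1.4286, fail to reject H₀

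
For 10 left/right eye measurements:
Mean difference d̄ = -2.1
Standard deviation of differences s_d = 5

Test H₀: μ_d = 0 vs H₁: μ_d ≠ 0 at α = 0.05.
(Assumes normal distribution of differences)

df = n - 1 = 9
SE = s_d/√n = 5/√10 = 1.5811
t = d̄/SE = -2.1/1.5811 = -1.3282
Critical value: t_{0.025,9} = ±2.262
p-value ≈ 0.2168
Decision: fail to reject H₀

Answer: t = -1.3282, fail to reject H₀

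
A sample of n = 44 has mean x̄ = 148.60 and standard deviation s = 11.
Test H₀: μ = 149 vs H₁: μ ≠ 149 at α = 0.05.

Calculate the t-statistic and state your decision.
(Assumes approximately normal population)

df = n - 1 = 43
SE = s/√n = 11/√44 = 1.6583
t = (x̄ - μ₀)/SE = (148.60 - 149)/1.6583 = -0.2412
Critical value: t_{0.025,43} = ±2.017
p-value ≈ 0.8105
Decision: fail to reject H₀

Answer: t = -0.2412, fail to reject H₀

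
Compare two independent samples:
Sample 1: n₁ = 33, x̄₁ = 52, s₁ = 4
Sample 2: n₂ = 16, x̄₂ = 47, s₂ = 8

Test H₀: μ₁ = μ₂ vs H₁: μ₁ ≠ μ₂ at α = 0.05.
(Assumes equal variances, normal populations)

Answer: t = 2.9329, reject H₀

Derivation:
Pooled variance: s²_p = [32×4² + 15×8²]/(47) = 31.3191
s_p = 5.5963
SE = s_p×√(1/n₁ + 1/n₂) = 5.5963×√(1/33 + 1/16) = 1.7048
t = (x̄₁ - x̄₂)/SE = (52 - 47)/1.7048 = 2.9329
df = 47, t-critical = ±2.012
Decision: reject H₀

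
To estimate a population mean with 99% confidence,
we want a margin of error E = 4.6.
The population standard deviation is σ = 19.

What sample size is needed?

z_0.005 = 2.576
n = (z×σ/E)² = (2.576×19/4.6)²
n = 113.2096
Round up: n = 114

Answer: n = 114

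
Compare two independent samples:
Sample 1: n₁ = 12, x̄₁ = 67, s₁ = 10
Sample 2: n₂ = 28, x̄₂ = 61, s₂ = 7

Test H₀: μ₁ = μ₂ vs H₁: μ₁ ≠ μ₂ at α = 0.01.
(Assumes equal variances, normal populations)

Answer: t = 2.1777, fail to reject H₀

Derivation:
Pooled variance: s²_p = [11×10² + 27×7²]/(38) = 63.7632
s_p = 7.9852
SE = s_p×√(1/n₁ + 1/n₂) = 7.9852×√(1/12 + 1/28) = 2.7552
t = (x̄₁ - x̄₂)/SE = (67 - 61)/2.7552 = 2.1777
df = 38, t-critical = ±2.712
Decision: fail to reject H₀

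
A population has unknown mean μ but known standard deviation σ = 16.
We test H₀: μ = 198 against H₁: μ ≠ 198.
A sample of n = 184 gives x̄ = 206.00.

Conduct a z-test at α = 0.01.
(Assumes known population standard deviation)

Standard error: SE = σ/√n = 16/√184 = 1.1795
z-statistic: z = (x̄ - μ₀)/SE = (206.00 - 198)/1.1795 = 6.7825
Critical value: ±2.576
p-value < 0.0001
Decision: reject H₀

Answer: z = 6.7825, reject H₀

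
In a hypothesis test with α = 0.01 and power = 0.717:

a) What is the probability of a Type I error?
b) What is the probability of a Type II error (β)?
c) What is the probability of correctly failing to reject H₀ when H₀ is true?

a) Type I error probability = α = 0.01
b) Power = P(reject H₀ | H₁ true) = 1 - β = 0.717, so Type II error probability = β = 1 - Power = 0.283
c) P(fail to reject H₀ | H₀ true) = 1 - α = 0.99

Answer: a) 0.01, b) 0.283, c) 0.99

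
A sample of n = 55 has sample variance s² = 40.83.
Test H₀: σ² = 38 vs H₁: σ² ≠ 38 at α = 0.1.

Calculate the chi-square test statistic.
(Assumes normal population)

Answer: χ² = 58.0216, fail to reject H₀

Derivation:
df = n - 1 = 54
χ² = (n-1)s²/σ₀² = 54×40.83/38 = 58.0216
Critical values: χ²_{0.95,54} = 38.116, χ²_{0.05,54} = 72.153
Rejection region: χ² < 38.116 or χ² > 72.153
Decision: fail to reject H₀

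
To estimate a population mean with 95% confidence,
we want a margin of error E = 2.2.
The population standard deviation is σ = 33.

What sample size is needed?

z_0.025 = 1.960
n = (z×σ/E)² = (1.960×33/2.2)²
n = 864.3600
Round up: n = 865

Answer: n = 865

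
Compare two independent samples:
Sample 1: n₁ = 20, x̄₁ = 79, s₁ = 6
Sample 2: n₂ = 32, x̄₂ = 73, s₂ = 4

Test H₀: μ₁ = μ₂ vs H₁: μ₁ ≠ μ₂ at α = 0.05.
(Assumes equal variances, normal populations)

Pooled variance: s²_p = [19×6² + 31×4²]/(50) = 23.6000
s_p = 4.8580
SE = s_p×√(1/n₁ + 1/n₂) = 4.8580×√(1/20 + 1/32) = 1.3847
t = (x̄₁ - x̄₂)/SE = (79 - 73)/1.3847 = 4.3331
df = 50, t-critical = ±2.009
Decision: reject H₀

Answer: t = 4.3331, reject H₀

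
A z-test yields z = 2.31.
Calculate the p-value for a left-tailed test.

For z = 2.31:
p = P(Z < 2.31) = Φ(2.31) = 0.9896

Answer: p-value ≈ 0.9896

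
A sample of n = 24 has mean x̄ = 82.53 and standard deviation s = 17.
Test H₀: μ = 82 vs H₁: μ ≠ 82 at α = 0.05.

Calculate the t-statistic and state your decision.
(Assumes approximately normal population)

df = n - 1 = 23
SE = s/√n = 17/√24 = 3.4701
t = (x̄ - μ₀)/SE = (82.53 - 82)/3.4701 = 0.1527
Critical value: t_{0.025,23} = ±2.069
p-value ≈ 0.8800
Decision: fail to reject H₀

Answer: t = 0.1527, fail to reject H₀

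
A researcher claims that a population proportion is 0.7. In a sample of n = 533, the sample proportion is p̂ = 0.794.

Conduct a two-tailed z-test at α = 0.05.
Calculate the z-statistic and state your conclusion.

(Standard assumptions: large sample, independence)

Answer: z = 4.7358, reject H₀

Derivation:
H₀: p = 0.7, H₁: p ≠ 0.7
Standard error: SE = √(p₀(1-p₀)/n) = √(0.7×0.3/533) = 0.019849
z-statistic: z = (p̂ - p₀)/SE = (0.794 - 0.7)/0.019849 = 4.7358
Critical value: z_0.025 = ±1.960
p-value < 0.0001
Decision: reject H₀ at α = 0.05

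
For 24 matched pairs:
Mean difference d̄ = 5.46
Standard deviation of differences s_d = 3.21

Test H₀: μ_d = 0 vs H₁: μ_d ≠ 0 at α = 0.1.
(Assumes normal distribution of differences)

Answer: t = 8.3333, reject H₀

Derivation:
df = n - 1 = 23
SE = s_d/√n = 3.21/√24 = 0.6552
t = d̄/SE = 5.46/0.6552 = 8.3333
Critical value: t_{0.05,23} = ±1.714
p-value < 0.0001
Decision: reject H₀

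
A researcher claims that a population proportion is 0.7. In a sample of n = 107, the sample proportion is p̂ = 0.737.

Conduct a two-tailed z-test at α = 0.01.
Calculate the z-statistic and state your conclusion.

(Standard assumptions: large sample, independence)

H₀: p = 0.7, H₁: p ≠ 0.7
Standard error: SE = √(p₀(1-p₀)/n) = √(0.7×0.3/107) = 0.044301
z-statistic: z = (p̂ - p₀)/SE = (0.737 - 0.7)/0.044301 = 0.8352
Critical value: z_0.005 = ±2.576
p-value = 0.4036
Decision: fail to reject H₀ at α = 0.01

Answer: z = 0.8352, fail to reject H₀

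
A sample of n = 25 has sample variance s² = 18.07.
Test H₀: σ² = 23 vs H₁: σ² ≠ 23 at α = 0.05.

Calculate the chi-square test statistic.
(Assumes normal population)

Answer: χ² = 18.8557, fail to reject H₀

Derivation:
df = n - 1 = 24
χ² = (n-1)s²/σ₀² = 24×18.07/23 = 18.8557
Critical values: χ²_{0.975,24} = 12.401, χ²_{0.025,24} = 39.364
Rejection region: χ² < 12.401 or χ² > 39.364
Decision: fail to reject H₀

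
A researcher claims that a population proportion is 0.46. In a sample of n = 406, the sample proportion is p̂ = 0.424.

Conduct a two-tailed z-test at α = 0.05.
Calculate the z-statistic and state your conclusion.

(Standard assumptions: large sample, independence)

Answer: z = -1.4554, fail to reject H₀

Derivation:
H₀: p = 0.46, H₁: p ≠ 0.46
Standard error: SE = √(p₀(1-p₀)/n) = √(0.46×0.54/406) = 0.024735
z-statistic: z = (p̂ - p₀)/SE = (0.424 - 0.46)/0.024735 = -1.4554
Critical value: z_0.025 = ±1.960
p-value = 0.1456
Decision: fail to reject H₀ at α = 0.05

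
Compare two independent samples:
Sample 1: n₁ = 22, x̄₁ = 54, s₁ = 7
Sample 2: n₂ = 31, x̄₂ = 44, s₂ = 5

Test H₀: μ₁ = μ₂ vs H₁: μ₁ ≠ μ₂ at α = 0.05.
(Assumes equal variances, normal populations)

Pooled variance: s²_p = [21×7² + 30×5²]/(51) = 34.8824
s_p = 5.9061
SE = s_p×√(1/n₁ + 1/n₂) = 5.9061×√(1/22 + 1/31) = 1.6464
t = (x̄₁ - x̄₂)/SE = (54 - 44)/1.6464 = 6.0739
df = 51, t-critical = ±2.008
Decision: reject H₀

Answer: t = 6.0739, reject H₀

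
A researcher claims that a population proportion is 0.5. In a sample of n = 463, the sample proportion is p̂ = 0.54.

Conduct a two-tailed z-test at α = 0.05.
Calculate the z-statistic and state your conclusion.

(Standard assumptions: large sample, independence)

Answer: z = 1.7214, fail to reject H₀

Derivation:
H₀: p = 0.5, H₁: p ≠ 0.5
Standard error: SE = √(p₀(1-p₀)/n) = √(0.5×0.5/463) = 0.023237
z-statistic: z = (p̂ - p₀)/SE = (0.54 - 0.5)/0.023237 = 1.7214
Critical value: z_0.025 = ±1.960
p-value = 0.0852
Decision: fail to reject H₀ at α = 0.05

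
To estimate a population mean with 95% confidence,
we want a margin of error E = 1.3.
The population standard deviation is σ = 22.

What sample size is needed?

z_0.025 = 1.960
n = (z×σ/E)² = (1.960×22/1.3)²
n = 1100.1979
Round up: n = 1101

Answer: n = 1101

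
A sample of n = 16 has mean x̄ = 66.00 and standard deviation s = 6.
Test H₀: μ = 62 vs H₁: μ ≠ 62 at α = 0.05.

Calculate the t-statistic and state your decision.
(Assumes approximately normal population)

Answer: t = 2.6667, reject H₀

Derivation:
df = n - 1 = 15
SE = s/√n = 6/√16 = 1.5000
t = (x̄ - μ₀)/SE = (66.00 - 62)/1.5000 = 2.6667
Critical value: t_{0.025,15} = ±2.131
p-value ≈ 0.0176
Decision: reject H₀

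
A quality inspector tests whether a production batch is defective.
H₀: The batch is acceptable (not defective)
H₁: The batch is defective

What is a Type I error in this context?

Answer: Rejecting an acceptable batch

Derivation:
A Type I error (probability α) occurs when we reject a true H₀.
A Type II error (probability β) occurs when we fail to reject a false H₀.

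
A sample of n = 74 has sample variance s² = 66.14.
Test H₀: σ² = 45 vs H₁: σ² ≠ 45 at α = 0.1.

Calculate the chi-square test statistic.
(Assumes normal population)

df = n - 1 = 73
χ² = (n-1)s²/σ₀² = 73×66.14/45 = 107.2938
Critical values: χ²_{0.95,73} = 54.325, χ²_{0.05,73} = 93.945
Rejection region: χ² < 54.325 or χ² > 93.945
Decision: reject H₀

Answer: χ² = 107.2938, reject H₀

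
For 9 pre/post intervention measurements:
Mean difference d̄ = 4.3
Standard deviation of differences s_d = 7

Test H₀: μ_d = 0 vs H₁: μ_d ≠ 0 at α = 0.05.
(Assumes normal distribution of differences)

df = n - 1 = 8
SE = s_d/√n = 7/√9 = 2.3333
t = d̄/SE = 4.3/2.3333 = 1.8429
Critical value: t_{0.025,8} = ±2.306
p-value ≈ 0.1026
Decision: fail to reject H₀

Answer: t = 1.8429, fail to reject H₀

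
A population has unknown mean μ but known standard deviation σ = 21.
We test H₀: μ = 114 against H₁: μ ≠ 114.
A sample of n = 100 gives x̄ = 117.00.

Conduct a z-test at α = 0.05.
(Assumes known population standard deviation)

Standard error: SE = σ/√n = 21/√100 = 2.1000
z-statistic: z = (x̄ - μ₀)/SE = (117.00 - 114)/2.1000 = 1.4286
Critical value: ±1.960
p-value = 0.1531
Decision: fail to reject H₀

Answer: z = 1.4286, fail to reject H₀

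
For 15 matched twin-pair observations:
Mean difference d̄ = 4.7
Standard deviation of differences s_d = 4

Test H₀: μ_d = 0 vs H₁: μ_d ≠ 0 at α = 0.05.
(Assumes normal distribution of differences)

df = n - 1 = 14
SE = s_d/√n = 4/√15 = 1.0328
t = d̄/SE = 4.7/1.0328 = 4.5507
Critical value: t_{0.025,14} = ±2.145
p-value ≈ 0.0005
Decision: reject H₀

Answer: t = 4.5507, reject H₀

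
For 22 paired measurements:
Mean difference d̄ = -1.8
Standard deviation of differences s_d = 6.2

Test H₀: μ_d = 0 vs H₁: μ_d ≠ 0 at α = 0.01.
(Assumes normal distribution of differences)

df = n - 1 = 21
SE = s_d/√n = 6.2/√22 = 1.3218
t = d̄/SE = -1.8/1.3218 = -1.3618
Critical value: t_{0.005,21} = ±2.831
p-value ≈ 0.1877
Decision: fail to reject H₀

Answer: t = -1.3618, fail to reject H₀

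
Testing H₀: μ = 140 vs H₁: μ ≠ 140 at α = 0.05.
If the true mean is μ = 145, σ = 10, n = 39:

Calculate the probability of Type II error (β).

SE = σ/√n = 10/√39 = 1.6013
Critical values: μ₀ ± z_0.025×SE = 140 ± 1.960×1.6013
Acceptance region: (136.8615, 143.1385)
Under H₁ (μ = 145): z_high = (143.1385 - 145)/1.6013 = -1.1625, z_low = (136.8615 - 145)/1.6013 = -5.0824
β = P(not reject | H₁) = Φ(-1.1625) - Φ(-5.0824) ≈ 0.1225

Answer: β ≈ 0.1225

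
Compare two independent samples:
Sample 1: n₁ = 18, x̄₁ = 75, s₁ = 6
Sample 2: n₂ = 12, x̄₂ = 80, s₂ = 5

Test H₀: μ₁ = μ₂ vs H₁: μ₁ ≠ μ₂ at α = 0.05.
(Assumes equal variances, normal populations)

Answer: t = -2.3837, reject H₀

Derivation:
Pooled variance: s²_p = [17×6² + 11×5²]/(28) = 31.6786
s_p = 5.6284
SE = s_p×√(1/n₁ + 1/n₂) = 5.6284×√(1/18 + 1/12) = 2.0976
t = (x̄₁ - x̄₂)/SE = (75 - 80)/2.0976 = -2.3837
df = 28, t-critical = ±2.048
Decision: reject H₀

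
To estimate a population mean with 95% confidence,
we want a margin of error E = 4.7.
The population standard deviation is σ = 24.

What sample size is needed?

Answer: n = 101

Derivation:
z_0.025 = 1.960
n = (z×σ/E)² = (1.960×24/4.7)²
n = 100.1703
Round up: n = 101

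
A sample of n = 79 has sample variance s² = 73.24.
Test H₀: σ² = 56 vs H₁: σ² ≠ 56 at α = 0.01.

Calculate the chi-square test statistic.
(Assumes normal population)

df = n - 1 = 78
χ² = (n-1)s²/σ₀² = 78×73.24/56 = 102.0129
Critical values: χ²_{0.995,78} = 49.582, χ²_{0.005,78} = 113.911
Rejection region: χ² < 49.582 or χ² > 113.911
Decision: fail to reject H₀

Answer: χ² = 102.0129, fail to reject H₀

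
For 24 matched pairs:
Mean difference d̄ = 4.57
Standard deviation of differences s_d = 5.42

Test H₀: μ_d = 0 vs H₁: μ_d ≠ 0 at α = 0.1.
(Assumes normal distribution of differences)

df = n - 1 = 23
SE = s_d/√n = 5.42/√24 = 1.1064
t = d̄/SE = 4.57/1.1064 = 4.1305
Critical value: t_{0.05,23} = ±1.714
p-value ≈ 0.0004
Decision: reject H₀

Answer: t = 4.1305, reject H₀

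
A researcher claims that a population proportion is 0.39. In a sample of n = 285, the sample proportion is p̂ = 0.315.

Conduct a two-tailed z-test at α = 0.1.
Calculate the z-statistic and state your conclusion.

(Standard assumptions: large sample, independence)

Answer: z = -2.5959, reject H₀

Derivation:
H₀: p = 0.39, H₁: p ≠ 0.39
Standard error: SE = √(p₀(1-p₀)/n) = √(0.39×0.61/285) = 0.028892
z-statistic: z = (p̂ - p₀)/SE = (0.315 - 0.39)/0.028892 = -2.5959
Critical value: z_0.05 = ±1.645
p-value = 0.0094
Decision: reject H₀ at α = 0.1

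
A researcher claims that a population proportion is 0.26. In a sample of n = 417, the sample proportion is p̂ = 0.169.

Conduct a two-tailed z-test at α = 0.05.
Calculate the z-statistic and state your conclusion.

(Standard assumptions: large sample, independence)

Answer: z = -4.2365, reject H₀

Derivation:
H₀: p = 0.26, H₁: p ≠ 0.26
Standard error: SE = √(p₀(1-p₀)/n) = √(0.26×0.74/417) = 0.021480
z-statistic: z = (p̂ - p₀)/SE = (0.169 - 0.26)/0.021480 = -4.2365
Critical value: z_0.025 = ±1.960
p-value < 0.0001
Decision: reject H₀ at α = 0.05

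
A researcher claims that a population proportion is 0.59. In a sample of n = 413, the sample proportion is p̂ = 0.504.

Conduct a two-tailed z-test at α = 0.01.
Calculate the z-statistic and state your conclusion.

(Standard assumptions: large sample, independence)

H₀: p = 0.59, H₁: p ≠ 0.59
Standard error: SE = √(p₀(1-p₀)/n) = √(0.59×0.41/413) = 0.024202
z-statistic: z = (p̂ - p₀)/SE = (0.504 - 0.59)/0.024202 = -3.5534
Critical value: z_0.005 = ±2.576
p-value = 0.0004
Decision: reject H₀ at α = 0.01

Answer: z = -3.5534, reject H₀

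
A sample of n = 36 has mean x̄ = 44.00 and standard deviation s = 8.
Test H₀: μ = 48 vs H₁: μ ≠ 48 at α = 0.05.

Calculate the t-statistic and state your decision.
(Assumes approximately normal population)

Answer: t = -3.0001, reject H₀

Derivation:
df = n - 1 = 35
SE = s/√n = 8/√36 = 1.3333
t = (x̄ - μ₀)/SE = (44.00 - 48)/1.3333 = -3.0001
Critical value: t_{0.025,35} = ±2.030
p-value ≈ 0.0049
Decision: reject H₀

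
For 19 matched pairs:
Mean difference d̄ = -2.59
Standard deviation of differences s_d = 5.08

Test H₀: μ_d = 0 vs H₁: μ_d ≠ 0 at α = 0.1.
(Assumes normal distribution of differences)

Answer: t = -2.2224, reject H₀

Derivation:
df = n - 1 = 18
SE = s_d/√n = 5.08/√19 = 1.1654
t = d̄/SE = -2.59/1.1654 = -2.2224
Critical value: t_{0.05,18} = ±1.734
p-value ≈ 0.0393
Decision: reject H₀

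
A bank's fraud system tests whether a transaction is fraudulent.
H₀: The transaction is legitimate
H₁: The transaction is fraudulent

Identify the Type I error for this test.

Answer: Blocking a legitimate transaction as fraud

Derivation:
A Type I error (probability α) occurs when we reject a true H₀.
A Type II error (probability β) occurs when we fail to reject a false H₀.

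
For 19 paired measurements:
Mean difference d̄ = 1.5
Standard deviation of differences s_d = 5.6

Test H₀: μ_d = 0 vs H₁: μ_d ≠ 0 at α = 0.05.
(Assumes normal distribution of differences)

df = n - 1 = 18
SE = s_d/√n = 5.6/√19 = 1.2847
t = d̄/SE = 1.5/1.2847 = 1.1676
Critical value: t_{0.025,18} = ±2.101
p-value ≈ 0.2582
Decision: fail to reject H₀

Answer: t = 1.1676, fail to reject H₀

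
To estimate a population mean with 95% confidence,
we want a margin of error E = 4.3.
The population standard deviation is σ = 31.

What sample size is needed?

z_0.025 = 1.960
n = (z×σ/E)² = (1.960×31/4.3)²
n = 199.6635
Round up: n = 200

Answer: n = 200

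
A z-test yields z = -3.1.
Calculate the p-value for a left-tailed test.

For z = -3.1:
p = P(Z < -3.1) = Φ(-3.1) = 0.0010

Answer: p-value ≈ 0.0010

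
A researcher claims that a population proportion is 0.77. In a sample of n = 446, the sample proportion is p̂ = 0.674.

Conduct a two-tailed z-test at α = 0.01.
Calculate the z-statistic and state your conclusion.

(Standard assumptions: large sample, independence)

Answer: z = -4.8176, reject H₀

Derivation:
H₀: p = 0.77, H₁: p ≠ 0.77
Standard error: SE = √(p₀(1-p₀)/n) = √(0.77×0.23/446) = 0.019927
z-statistic: z = (p̂ - p₀)/SE = (0.674 - 0.77)/0.019927 = -4.8176
Critical value: z_0.005 = ±2.576
p-value < 0.0001
Decision: reject H₀ at α = 0.01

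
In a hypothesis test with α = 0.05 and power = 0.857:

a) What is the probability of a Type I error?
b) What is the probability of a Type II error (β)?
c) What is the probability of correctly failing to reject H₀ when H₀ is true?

Answer: a) 0.05, b) 0.143, c) 0.95

Derivation:
a) Type I error probability = α = 0.05
b) Power = P(reject H₀ | H₁ true) = 1 - β = 0.857, so Type II error probability = β = 1 - Power = 0.143
c) P(fail to reject H₀ | H₀ true) = 1 - α = 0.95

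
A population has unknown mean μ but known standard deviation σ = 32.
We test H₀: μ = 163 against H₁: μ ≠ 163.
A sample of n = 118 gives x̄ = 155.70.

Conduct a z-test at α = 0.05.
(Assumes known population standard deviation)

Answer: z = -2.4781, reject H₀

Derivation:
Standard error: SE = σ/√n = 32/√118 = 2.9458
z-statistic: z = (x̄ - μ₀)/SE = (155.70 - 163)/2.9458 = -2.4781
Critical value: ±1.960
p-value = 0.0132
Decision: reject H₀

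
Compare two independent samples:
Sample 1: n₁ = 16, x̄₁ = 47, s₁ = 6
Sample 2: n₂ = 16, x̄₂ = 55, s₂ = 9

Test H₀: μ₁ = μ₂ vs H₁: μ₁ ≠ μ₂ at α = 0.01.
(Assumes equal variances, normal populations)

Answer: t = -2.9584, reject H₀

Derivation:
Pooled variance: s²_p = [15×6² + 15×9²]/(30) = 58.5000
s_p = 7.6485
SE = s_p×√(1/n₁ + 1/n₂) = 7.6485×√(1/16 + 1/16) = 2.7042
t = (x̄₁ - x̄₂)/SE = (47 - 55)/2.7042 = -2.9584
df = 30, t-critical = ±2.750
Decision: reject H₀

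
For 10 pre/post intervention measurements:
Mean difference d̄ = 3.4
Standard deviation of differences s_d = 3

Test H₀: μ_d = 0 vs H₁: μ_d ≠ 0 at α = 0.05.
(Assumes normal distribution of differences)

Answer: t = 3.5839, reject H₀

Derivation:
df = n - 1 = 9
SE = s_d/√n = 3/√10 = 0.9487
t = d̄/SE = 3.4/0.9487 = 3.5839
Critical value: t_{0.025,9} = ±2.262
p-value ≈ 0.0059
Decision: reject H₀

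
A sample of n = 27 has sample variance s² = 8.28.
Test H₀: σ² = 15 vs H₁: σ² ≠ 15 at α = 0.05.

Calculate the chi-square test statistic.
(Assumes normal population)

Answer: χ² = 14.3520, fail to reject H₀

Derivation:
df = n - 1 = 26
χ² = (n-1)s²/σ₀² = 26×8.28/15 = 14.3520
Critical values: χ²_{0.975,26} = 13.844, χ²_{0.025,26} = 41.923
Rejection region: χ² < 13.844 or χ² > 41.923
Decision: fail to reject H₀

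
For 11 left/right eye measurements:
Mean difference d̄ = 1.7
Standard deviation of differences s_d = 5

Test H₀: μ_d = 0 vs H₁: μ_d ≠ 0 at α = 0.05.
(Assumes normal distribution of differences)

df = n - 1 = 10
SE = s_d/√n = 5/√11 = 1.5076
t = d̄/SE = 1.7/1.5076 = 1.1276
Critical value: t_{0.025,10} = ±2.228
p-value ≈ 0.2858
Decision: fail to reject H₀

Answer: t = 1.1276, fail to reject H₀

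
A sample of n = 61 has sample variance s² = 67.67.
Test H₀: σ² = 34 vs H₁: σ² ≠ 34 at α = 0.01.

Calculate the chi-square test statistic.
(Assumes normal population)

df = n - 1 = 60
χ² = (n-1)s²/σ₀² = 60×67.67/34 = 119.4176
Critical values: χ²_{0.995,60} = 35.534, χ²_{0.005,60} = 91.952
Rejection region: χ² < 35.534 or χ² > 91.952
Decision: reject H₀

Answer: χ² = 119.4176, reject H₀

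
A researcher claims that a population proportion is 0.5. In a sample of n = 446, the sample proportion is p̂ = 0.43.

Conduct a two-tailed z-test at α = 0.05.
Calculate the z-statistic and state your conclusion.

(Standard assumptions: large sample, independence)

Answer: z = -2.9566, reject H₀

Derivation:
H₀: p = 0.5, H₁: p ≠ 0.5
Standard error: SE = √(p₀(1-p₀)/n) = √(0.5×0.5/446) = 0.023676
z-statistic: z = (p̂ - p₀)/SE = (0.43 - 0.5)/0.023676 = -2.9566
Critical value: z_0.025 = ±1.960
p-value = 0.0031
Decision: reject H₀ at α = 0.05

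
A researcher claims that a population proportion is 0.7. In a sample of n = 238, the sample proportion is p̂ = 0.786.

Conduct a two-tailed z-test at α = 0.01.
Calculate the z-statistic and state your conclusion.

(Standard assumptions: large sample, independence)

Answer: z = 2.8952, reject H₀

Derivation:
H₀: p = 0.7, H₁: p ≠ 0.7
Standard error: SE = √(p₀(1-p₀)/n) = √(0.7×0.3/238) = 0.029704
z-statistic: z = (p̂ - p₀)/SE = (0.786 - 0.7)/0.029704 = 2.8952
Critical value: z_0.005 = ±2.576
p-value = 0.0038
Decision: reject H₀ at α = 0.01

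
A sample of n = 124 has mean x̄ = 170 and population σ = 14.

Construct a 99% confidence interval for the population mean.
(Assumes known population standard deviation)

Confidence level: 99%, α = 0.01
z_0.005 = 2.576
SE = σ/√n = 14/√124 = 1.2572
Margin of error = 2.576 × 1.2572 = 3.2385
CI: x̄ ± margin = 170 ± 3.2385
CI: (166.7615, 173.2385)

Answer: (166.7615, 173.2385)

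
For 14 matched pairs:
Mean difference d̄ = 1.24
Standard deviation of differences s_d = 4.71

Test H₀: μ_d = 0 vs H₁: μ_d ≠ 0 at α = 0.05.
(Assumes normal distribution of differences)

Answer: t = 0.9851, fail to reject H₀

Derivation:
df = n - 1 = 13
SE = s_d/√n = 4.71/√14 = 1.2588
t = d̄/SE = 1.24/1.2588 = 0.9851
Critical value: t_{0.025,13} = ±2.160
p-value ≈ 0.3426
Decision: fail to reject H₀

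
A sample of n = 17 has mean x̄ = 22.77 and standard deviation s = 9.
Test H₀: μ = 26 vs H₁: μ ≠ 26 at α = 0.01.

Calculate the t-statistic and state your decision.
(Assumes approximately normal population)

df = n - 1 = 16
SE = s/√n = 9/√17 = 2.1828
t = (x̄ - μ₀)/SE = (22.77 - 26)/2.1828 = -1.4798
Critical value: t_{0.005,16} = ±2.921
p-value ≈ 0.1583
Decision: fail to reject H₀

Answer: t = -1.4798, fail to reject H₀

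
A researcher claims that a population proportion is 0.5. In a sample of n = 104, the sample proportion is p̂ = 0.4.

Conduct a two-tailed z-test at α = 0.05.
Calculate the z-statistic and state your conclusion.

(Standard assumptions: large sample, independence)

H₀: p = 0.5, H₁: p ≠ 0.5
Standard error: SE = √(p₀(1-p₀)/n) = √(0.5×0.5/104) = 0.049029
z-statistic: z = (p̂ - p₀)/SE = (0.4 - 0.5)/0.049029 = -2.0396
Critical value: z_0.025 = ±1.960
p-value = 0.0414
Decision: reject H₀ at α = 0.05

Answer: z = -2.0396, reject H₀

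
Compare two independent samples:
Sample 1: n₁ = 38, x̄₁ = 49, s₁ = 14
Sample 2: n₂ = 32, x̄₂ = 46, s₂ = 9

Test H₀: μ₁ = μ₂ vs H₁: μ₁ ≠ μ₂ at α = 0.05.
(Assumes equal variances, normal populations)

Pooled variance: s²_p = [37×14² + 31×9²]/(68) = 143.5735
s_p = 11.9822
SE = s_p×√(1/n₁ + 1/n₂) = 11.9822×√(1/38 + 1/32) = 2.8749
t = (x̄₁ - x̄₂)/SE = (49 - 46)/2.8749 = 1.0435
df = 68, t-critical = ±1.995
Decision: fail to reject H₀

Answer: t = 1.0435, fail to reject H₀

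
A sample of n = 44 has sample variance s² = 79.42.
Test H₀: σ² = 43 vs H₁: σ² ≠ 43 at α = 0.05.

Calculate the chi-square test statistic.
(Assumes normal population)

Answer: χ² = 79.4200, reject H₀

Derivation:
df = n - 1 = 43
χ² = (n-1)s²/σ₀² = 43×79.42/43 = 79.4200
Critical values: χ²_{0.975,43} = 26.785, χ²_{0.025,43} = 62.990
Rejection region: χ² < 26.785 or χ² > 62.990
Decision: reject H₀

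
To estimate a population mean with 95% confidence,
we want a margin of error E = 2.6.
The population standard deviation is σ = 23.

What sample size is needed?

z_0.025 = 1.960
n = (z×σ/E)² = (1.960×23/2.6)²
n = 300.6222
Round up: n = 301

Answer: n = 301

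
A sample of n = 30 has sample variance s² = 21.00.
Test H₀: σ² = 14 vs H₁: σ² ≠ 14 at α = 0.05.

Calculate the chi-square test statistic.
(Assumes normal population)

df = n - 1 = 29
χ² = (n-1)s²/σ₀² = 29×21.00/14 = 43.5000
Critical values: χ²_{0.975,29} = 16.047, χ²_{0.025,29} = 45.722
Rejection region: χ² < 16.047 or χ² > 45.722
Decision: fail to reject H₀

Answer: χ² = 43.5000, fail to reject H₀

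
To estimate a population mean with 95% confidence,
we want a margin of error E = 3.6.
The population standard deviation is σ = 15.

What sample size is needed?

Answer: n = 67

Derivation:
z_0.025 = 1.960
n = (z×σ/E)² = (1.960×15/3.6)²
n = 66.6944
Round up: n = 67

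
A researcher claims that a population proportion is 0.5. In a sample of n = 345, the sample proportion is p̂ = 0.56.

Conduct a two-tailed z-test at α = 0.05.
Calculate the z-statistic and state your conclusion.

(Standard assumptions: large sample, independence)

H₀: p = 0.5, H₁: p ≠ 0.5
Standard error: SE = √(p₀(1-p₀)/n) = √(0.5×0.5/345) = 0.026919
z-statistic: z = (p̂ - p₀)/SE = (0.56 - 0.5)/0.026919 = 2.2289
Critical value: z_0.025 = ±1.960
p-value = 0.0258
Decision: reject H₀ at α = 0.05

Answer: z = 2.2289, reject H₀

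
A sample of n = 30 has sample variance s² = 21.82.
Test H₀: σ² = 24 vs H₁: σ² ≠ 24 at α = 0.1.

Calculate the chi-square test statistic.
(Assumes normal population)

Answer: χ² = 26.3658, fail to reject H₀

Derivation:
df = n - 1 = 29
χ² = (n-1)s²/σ₀² = 29×21.82/24 = 26.3658
Critical values: χ²_{0.95,29} = 17.708, χ²_{0.05,29} = 42.557
Rejection region: χ² < 17.708 or χ² > 42.557
Decision: fail to reject H₀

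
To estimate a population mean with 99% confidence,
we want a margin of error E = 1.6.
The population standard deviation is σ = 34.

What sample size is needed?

Answer: n = 2997

Derivation:
z_0.005 = 2.576
n = (z×σ/E)² = (2.576×34/1.6)²
n = 2996.4676
Round up: n = 2997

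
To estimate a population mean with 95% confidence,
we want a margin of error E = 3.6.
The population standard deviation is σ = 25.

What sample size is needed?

z_0.025 = 1.960
n = (z×σ/E)² = (1.960×25/3.6)²
n = 185.2623
Round up: n = 186

Answer: n = 186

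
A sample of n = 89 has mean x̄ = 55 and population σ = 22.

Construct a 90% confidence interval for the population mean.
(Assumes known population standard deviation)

Answer: (51.1639, 58.8361)

Derivation:
Confidence level: 90%, α = 0.1
z_0.05 = 1.645
SE = σ/√n = 22/√89 = 2.3320
Margin of error = 1.645 × 2.3320 = 3.8361
CI: x̄ ± margin = 55 ± 3.8361
CI: (51.1639, 58.8361)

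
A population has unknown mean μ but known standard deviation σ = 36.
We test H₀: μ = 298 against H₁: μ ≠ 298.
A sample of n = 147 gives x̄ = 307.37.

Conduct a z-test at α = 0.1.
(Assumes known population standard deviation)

Answer: z = 3.1557, reject H₀

Derivation:
Standard error: SE = σ/√n = 36/√147 = 2.9692
z-statistic: z = (x̄ - μ₀)/SE = (307.37 - 298)/2.9692 = 3.1557
Critical value: ±1.645
p-value = 0.0016
Decision: reject H₀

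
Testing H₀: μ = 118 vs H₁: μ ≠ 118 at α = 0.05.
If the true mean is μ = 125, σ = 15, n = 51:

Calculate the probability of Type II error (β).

Answer: β ≈ 0.0849

Derivation:
SE = σ/√n = 15/√51 = 2.1004
Critical values: μ₀ ± z_0.025×SE = 118 ± 1.960×2.1004
Acceptance region: (113.8832, 122.1168)
Under H₁ (μ = 125): z_high = (122.1168 - 125)/2.1004 = -1.3727, z_low = (113.8832 - 125)/2.1004 = -5.2927
β = P(not reject | H₁) = Φ(-1.3727) - Φ(-5.2927) ≈ 0.0849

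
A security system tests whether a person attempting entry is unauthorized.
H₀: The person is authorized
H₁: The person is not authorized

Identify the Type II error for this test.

A Type I error (probability α) occurs when we reject a true H₀.
A Type II error (probability β) occurs when we fail to reject a false H₀.

Answer: Granting entry to an unauthorized person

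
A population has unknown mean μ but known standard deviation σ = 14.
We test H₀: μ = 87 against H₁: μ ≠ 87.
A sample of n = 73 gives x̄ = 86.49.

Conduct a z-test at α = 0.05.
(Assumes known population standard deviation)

Answer: z = -0.3112, fail to reject H₀

Derivation:
Standard error: SE = σ/√n = 14/√73 = 1.6386
z-statistic: z = (x̄ - μ₀)/SE = (86.49 - 87)/1.6386 = -0.3112
Critical value: ±1.960
p-value = 0.7556
Decision: fail to reject H₀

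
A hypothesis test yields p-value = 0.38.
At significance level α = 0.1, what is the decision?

Answer: fail to reject H₀

Derivation:
Compare p-value to α:
0.38 ≥ 0.1
Decision: fail to reject H₀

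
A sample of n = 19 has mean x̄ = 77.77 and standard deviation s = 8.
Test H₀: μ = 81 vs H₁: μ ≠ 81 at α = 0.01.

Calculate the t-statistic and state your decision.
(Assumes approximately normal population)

df = n - 1 = 18
SE = s/√n = 8/√19 = 1.8353
t = (x̄ - μ₀)/SE = (77.77 - 81)/1.8353 = -1.7599
Critical value: t_{0.005,18} = ±2.878
p-value ≈ 0.0954
Decision: fail to reject H₀

Answer: t = -1.7599, fail to reject H₀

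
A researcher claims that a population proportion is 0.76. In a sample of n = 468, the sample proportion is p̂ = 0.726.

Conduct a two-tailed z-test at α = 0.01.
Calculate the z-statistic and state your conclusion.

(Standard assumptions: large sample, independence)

Answer: z = -1.7222, fail to reject H₀

Derivation:
H₀: p = 0.76, H₁: p ≠ 0.76
Standard error: SE = √(p₀(1-p₀)/n) = √(0.76×0.24/468) = 0.019742
z-statistic: z = (p̂ - p₀)/SE = (0.726 - 0.76)/0.019742 = -1.7222
Critical value: z_0.005 = ±2.576
p-value = 0.0850
Decision: fail to reject H₀ at α = 0.01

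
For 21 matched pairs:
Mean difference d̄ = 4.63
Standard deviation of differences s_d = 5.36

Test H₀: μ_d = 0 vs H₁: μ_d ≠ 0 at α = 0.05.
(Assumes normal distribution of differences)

df = n - 1 = 20
SE = s_d/√n = 5.36/√21 = 1.1696
t = d̄/SE = 4.63/1.1696 = 3.9586
Critical value: t_{0.025,20} = ±2.086
p-value ≈ 0.0008
Decision: reject H₀

Answer: t = 3.9586, reject H₀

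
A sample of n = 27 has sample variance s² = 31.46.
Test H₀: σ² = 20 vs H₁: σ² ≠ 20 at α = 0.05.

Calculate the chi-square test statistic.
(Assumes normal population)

df = n - 1 = 26
χ² = (n-1)s²/σ₀² = 26×31.46/20 = 40.8980
Critical values: χ²_{0.975,26} = 13.844, χ²_{0.025,26} = 41.923
Rejection region: χ² < 13.844 or χ² > 41.923
Decision: fail to reject H₀

Answer: χ² = 40.8980, fail to reject H₀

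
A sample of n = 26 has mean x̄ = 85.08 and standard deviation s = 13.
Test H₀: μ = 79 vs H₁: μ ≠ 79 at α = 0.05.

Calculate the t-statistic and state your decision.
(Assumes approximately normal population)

df = n - 1 = 25
SE = s/√n = 13/√26 = 2.5495
t = (x̄ - μ₀)/SE = (85.08 - 79)/2.5495 = 2.3848
Critical value: t_{0.025,25} = ±2.060
p-value ≈ 0.0250
Decision: reject H₀

Answer: t = 2.3848, reject H₀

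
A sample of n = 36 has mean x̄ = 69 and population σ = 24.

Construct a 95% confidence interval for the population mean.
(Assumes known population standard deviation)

Confidence level: 95%, α = 0.05
z_0.025 = 1.960
SE = σ/√n = 24/√36 = 4.0000
Margin of error = 1.960 × 4.0000 = 7.8400
CI: x̄ ± margin = 69 ± 7.8400
CI: (61.1600, 76.8400)

Answer: (61.1600, 76.8400)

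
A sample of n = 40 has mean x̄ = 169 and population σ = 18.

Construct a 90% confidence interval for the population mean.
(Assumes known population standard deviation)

Confidence level: 90%, α = 0.1
z_0.05 = 1.645
SE = σ/√n = 18/√40 = 2.8460
Margin of error = 1.645 × 2.8460 = 4.6817
CI: x̄ ± margin = 169 ± 4.6817
CI: (164.3183, 173.6817)

Answer: (164.3183, 173.6817)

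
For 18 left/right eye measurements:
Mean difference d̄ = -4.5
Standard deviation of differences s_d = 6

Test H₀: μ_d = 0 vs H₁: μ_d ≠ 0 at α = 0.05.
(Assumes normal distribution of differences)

df = n - 1 = 17
SE = s_d/√n = 6/√18 = 1.4142
t = d̄/SE = -4.5/1.4142 = -3.1820
Critical value: t_{0.025,17} = ±2.110
p-value ≈ 0.0055
Decision: reject H₀

Answer: t = -3.1820, reject H₀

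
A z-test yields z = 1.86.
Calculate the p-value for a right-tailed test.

For z = 1.86:
p = P(Z > 1.86) = 1 - Φ(1.86) = 0.0314

Answer: p-value ≈ 0.0314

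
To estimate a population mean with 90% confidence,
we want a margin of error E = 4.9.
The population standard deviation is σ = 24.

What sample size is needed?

Answer: n = 65

Derivation:
z_0.05 = 1.645
n = (z×σ/E)² = (1.645×24/4.9)²
n = 64.9176
Round up: n = 65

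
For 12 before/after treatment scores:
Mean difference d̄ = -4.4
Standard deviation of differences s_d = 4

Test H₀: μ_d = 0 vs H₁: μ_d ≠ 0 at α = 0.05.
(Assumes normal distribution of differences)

df = n - 1 = 11
SE = s_d/√n = 4/√12 = 1.1547
t = d̄/SE = -4.4/1.1547 = -3.8105
Critical value: t_{0.025,11} = ±2.201
p-value ≈ 0.0029
Decision: reject H₀

Answer: t = -3.8105, reject H₀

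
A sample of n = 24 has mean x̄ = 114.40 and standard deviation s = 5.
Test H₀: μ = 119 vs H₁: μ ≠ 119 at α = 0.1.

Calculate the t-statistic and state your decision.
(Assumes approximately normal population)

Answer: t = -4.5072, reject H₀

Derivation:
df = n - 1 = 23
SE = s/√n = 5/√24 = 1.0206
t = (x̄ - μ₀)/SE = (114.40 - 119)/1.0206 = -4.5072
Critical value: t_{0.05,23} = ±1.714
p-value ≈ 0.0002
Decision: reject H₀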